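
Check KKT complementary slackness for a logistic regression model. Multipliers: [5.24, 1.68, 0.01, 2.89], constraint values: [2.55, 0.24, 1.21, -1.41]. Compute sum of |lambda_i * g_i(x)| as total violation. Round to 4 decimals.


KKT complementary slackness check:
lambda_1 * g_1 = 5.24 * 2.55 = 13.362
lambda_2 * g_2 = 1.68 * 0.24 = 0.4032
lambda_3 * g_3 = 0.01 * 1.21 = 0.0121
lambda_4 * g_4 = 2.89 * -1.41 = -4.0749
Total violation = 13.362 + 0.4032 + 0.0121 + 4.0749 = 17.8522


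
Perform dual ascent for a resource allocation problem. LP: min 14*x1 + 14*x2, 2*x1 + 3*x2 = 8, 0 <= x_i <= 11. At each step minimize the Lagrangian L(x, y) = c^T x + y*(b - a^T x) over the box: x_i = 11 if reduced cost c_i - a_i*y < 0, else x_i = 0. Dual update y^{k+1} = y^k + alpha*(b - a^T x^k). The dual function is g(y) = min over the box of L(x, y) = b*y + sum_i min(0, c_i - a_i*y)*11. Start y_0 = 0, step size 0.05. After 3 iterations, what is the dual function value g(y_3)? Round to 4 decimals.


Dual ascent for LP: min 14*x1 + 14*x2, 2*x1 + 3*x2 = 8, 0 <= x_i <= 11
Step 1: y^k = 0.0, reduced costs: (14.0, 14.0)
  x^k = (0.0, 0.0), subgradient = b - a^T x = 8.0
  y^{k+1} = 0.0 + 0.05*8.0 = 0.4
Step 2: y^k = 0.4, reduced costs: (13.2, 12.8)
  x^k = (0.0, 0.0), subgradient = b - a^T x = 8.0
  y^{k+1} = 0.4 + 0.05*8.0 = 0.8
Step 3: y^k = 0.8, reduced costs: (12.4, 11.6)
  x^k = (0.0, 0.0), subgradient = b - a^T x = 8.0
  y^{k+1} = 0.8 + 0.05*8.0 = 1.2
Dual objective at y_3 = 1.2: reduced costs (11.6, 10.4), box minimizer x = (0.0, 0.0)
g(y_3) = b*y + (c1 - a1*y)*x1 + (c2 - a2*y)*x2 = 8*1.2 + 11.6*0.0 + 10.4*0.0 = 9.6 + 0.0 + 0.0 = 9.6


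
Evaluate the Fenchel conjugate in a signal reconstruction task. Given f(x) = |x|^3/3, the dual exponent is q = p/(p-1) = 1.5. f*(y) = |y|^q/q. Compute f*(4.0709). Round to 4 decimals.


The conjugate exponent q satisfies 1/p + 1/q = 1.
p = 3, so q = 3/(3 - 1) = 1.5
|y|^q = 4.0709^1.5 = 8.2136
f*(4.0709) = 8.2136 / 1.5 = 5.4758


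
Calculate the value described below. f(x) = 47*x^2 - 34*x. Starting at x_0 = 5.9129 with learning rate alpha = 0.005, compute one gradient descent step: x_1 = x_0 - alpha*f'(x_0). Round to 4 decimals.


We compute the gradient at x_0 and apply the update.
f'(x) = 94*x - 34
f'(5.9129) = 94*5.9129 - 34 = 521.8126
x_1 = 5.9129 - 0.005*521.8126 = 3.3038


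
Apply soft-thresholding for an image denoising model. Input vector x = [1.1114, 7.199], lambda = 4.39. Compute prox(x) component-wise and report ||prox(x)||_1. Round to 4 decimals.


Soft-thresholding with lambda = 4.39:
prox(1.1114) = sign(1.1114)*max(|1.1114| - 4.39, 0) = 0.0
prox(7.199) = sign(7.199)*max(|7.199| - 4.39, 0) = 2.809
prox(x) = [0.0, 2.809]
||prox(x)||_1 = 0.0 + 2.809 = 2.809


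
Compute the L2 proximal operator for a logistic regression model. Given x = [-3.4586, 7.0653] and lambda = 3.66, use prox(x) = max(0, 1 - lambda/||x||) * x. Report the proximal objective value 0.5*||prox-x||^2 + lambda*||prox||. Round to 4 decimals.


Step 1: Compute ||x||.
||x|| = 7.8664
Step 2: Compute scaling factor.
scale = max(0, 1 - 3.66/7.8664) = 0.5347
Step 3: prox(x) = [-1.8494, 3.778]
||prox(x)|| = 4.2064
Step 4: Proximal objective.
0.5*||prox-x||^2 = 6.6978
lambda*||prox|| = 15.3954
Total = 22.0933


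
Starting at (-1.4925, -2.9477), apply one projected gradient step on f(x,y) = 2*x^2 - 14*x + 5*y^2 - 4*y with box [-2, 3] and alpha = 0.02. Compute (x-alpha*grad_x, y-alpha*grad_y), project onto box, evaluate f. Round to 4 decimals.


Step 1: Compute gradient at (-1.4925, -2.9477).
grad_x = 2*2*-1.4925 - 14 = -19.97
grad_y = 2*5*-2.9477 - 4 = -33.477
Step 2: Gradient step.
x_raw = -1.4925 - 0.02*-19.97 = -1.0931
y_raw = -2.9477 - 0.02*-33.477 = -2.2782
Step 3: Project onto [-2, 3].
x_proj = clip(-1.0931) = -1.0931
y_proj = clip(-2.2782) = -2.0
Step 4: Evaluate f.
f(-1.0931, -2.0) = 45.6931


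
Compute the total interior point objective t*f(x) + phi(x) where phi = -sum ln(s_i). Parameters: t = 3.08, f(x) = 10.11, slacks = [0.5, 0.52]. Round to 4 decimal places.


Step 1: Compute log-barrier.
ln values: [-0.6931, -0.6539]
phi = -(-0.6931 - 0.6539) = 1.3471
Step 2: Compute augmented objective.
t*f(x) = 3.08*10.11 = 31.1388
Total = 31.1388 + 1.3471 = 32.4859


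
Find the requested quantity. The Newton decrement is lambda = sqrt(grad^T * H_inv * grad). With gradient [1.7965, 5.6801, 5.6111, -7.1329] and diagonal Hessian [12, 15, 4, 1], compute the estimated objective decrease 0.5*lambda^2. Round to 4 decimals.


Step 1: H is diagonal, so H^(-1) * g = [0.1497, 0.3787, 1.4028, -7.1329].
Step 2: g^T H^(-1) g = sum_i g_i^2 / H_ii
  = (1.7965)^2/12 + (5.6801)^2/15 + (5.6111)^2/4 + (-7.1329)^2/1
  = 0.269 + 2.1509 + 7.8711 + 50.8783 = 61.1692
Step 3: Objective decrease = 0.5 * g^T H^(-1) g = 30.5846


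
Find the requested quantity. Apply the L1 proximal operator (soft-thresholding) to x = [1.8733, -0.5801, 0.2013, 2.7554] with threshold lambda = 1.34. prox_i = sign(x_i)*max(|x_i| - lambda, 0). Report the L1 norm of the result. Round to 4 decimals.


Soft-thresholding with lambda = 1.34:
prox(1.8733) = sign(1.8733)*max(|1.8733| - 1.34, 0) = 0.5333
prox(-0.5801) = sign(-0.5801)*max(|-0.5801| - 1.34, 0) = 0.0
prox(0.2013) = sign(0.2013)*max(|0.2013| - 1.34, 0) = 0.0
prox(2.7554) = sign(2.7554)*max(|2.7554| - 1.34, 0) = 1.4154
prox(x) = [0.5333, 0.0, 0.0, 1.4154]
||prox(x)||_1 = 0.5333 + 0.0 + 0.0 + 1.4154 = 1.9487


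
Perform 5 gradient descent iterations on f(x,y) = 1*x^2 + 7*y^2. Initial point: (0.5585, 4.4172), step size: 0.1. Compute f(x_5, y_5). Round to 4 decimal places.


Gradient descent on f(x,y) = 1*x^2 + 7*y^2.
Starting point: (0.5585, 4.4172), alpha = 0.1
Step 1: grad_x = 2*1*0.5585 = 1.117, grad_y = 2*7*4.4172 = 61.8408
  x_1 = 0.5585 - 0.1*1.117 = 0.4468
  y_1 = 4.4172 - 0.1*61.8408 = -1.7669
Step 2: grad_x = 2*1*0.4468 = 0.8936, grad_y = 2*7*-1.7669 = -24.7363
  x_2 = 0.4468 - 0.1*0.8936 = 0.3574
  y_2 = -1.7669 - 0.1*-24.7363 = 0.7068
Step 3: grad_x = 2*1*0.3574 = 0.7149, grad_y = 2*7*0.7068 = 9.8945
  x_3 = 0.3574 - 0.1*0.7149 = 0.286
  y_3 = 0.7068 - 0.1*9.8945 = -0.2827
Step 4: grad_x = 2*1*0.286 = 0.5719, grad_y = 2*7*-0.2827 = -3.9578
  x_4 = 0.286 - 0.1*0.5719 = 0.2288
  y_4 = -0.2827 - 0.1*-3.9578 = 0.1131
Step 5: grad_x = 2*1*0.2288 = 0.4575, grad_y = 2*7*0.1131 = 1.5831
  x_5 = 0.2288 - 0.1*0.4575 = 0.183
  y_5 = 0.1131 - 0.1*1.5831 = -0.0452
f(0.183, -0.0452) = 1*0.183^2 + 7*(-0.0452)^2 = 0.0478


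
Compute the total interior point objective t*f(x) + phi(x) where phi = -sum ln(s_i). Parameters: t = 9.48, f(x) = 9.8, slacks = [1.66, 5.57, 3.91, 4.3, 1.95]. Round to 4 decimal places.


Step 1: Compute log-barrier.
ln values: [0.5068, 1.7174, 1.3635, 1.4586, 0.6678]
phi = -(0.5068 + 1.7174 + 1.3635 + 1.4586 + 0.6678) = -5.7142
Step 2: Compute augmented objective.
t*f(x) = 9.48*9.8 = 92.904
Total = 92.904 - 5.7142 = 87.1898


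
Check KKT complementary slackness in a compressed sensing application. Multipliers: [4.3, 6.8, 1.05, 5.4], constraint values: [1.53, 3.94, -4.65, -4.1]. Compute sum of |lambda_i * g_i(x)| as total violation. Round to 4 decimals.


KKT complementary slackness check:
lambda_1 * g_1 = 4.3 * 1.53 = 6.579
lambda_2 * g_2 = 6.8 * 3.94 = 26.792
lambda_3 * g_3 = 1.05 * -4.65 = -4.8825
lambda_4 * g_4 = 5.4 * -4.1 = -22.14
Total violation = 6.579 + 26.792 + 4.8825 + 22.14 = 60.3935


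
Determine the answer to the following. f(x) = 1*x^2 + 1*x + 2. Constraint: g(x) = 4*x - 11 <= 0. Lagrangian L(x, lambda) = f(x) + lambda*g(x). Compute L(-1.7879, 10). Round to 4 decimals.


Step 1: Evaluate f(x).
f(-1.7879) = 1*(-1.7879)^2 + 1*(-1.7879) + 2 = 3.4087
Step 2: Evaluate g(x).
g(-1.7879) = 4*-1.7879 - 11 = -18.1516
Step 3: Compute Lagrangian.
L = 3.4087 + 10*-18.1516 = -178.1073


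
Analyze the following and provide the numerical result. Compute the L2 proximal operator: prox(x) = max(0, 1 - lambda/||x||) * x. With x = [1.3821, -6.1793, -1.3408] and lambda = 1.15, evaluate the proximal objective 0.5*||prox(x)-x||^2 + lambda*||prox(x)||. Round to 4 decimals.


Step 1: Compute ||x||.
||x|| = 6.4724
Step 2: Compute scaling factor.
scale = max(0, 1 - 1.15/6.4724) = 0.8223
Step 3: prox(x) = [1.1365, -5.0814, -1.1026]
||prox(x)|| = 5.3224
Step 4: Proximal objective.
0.5*||prox-x||^2 = 0.6613
lambda*||prox|| = 6.1208
Total = 6.782


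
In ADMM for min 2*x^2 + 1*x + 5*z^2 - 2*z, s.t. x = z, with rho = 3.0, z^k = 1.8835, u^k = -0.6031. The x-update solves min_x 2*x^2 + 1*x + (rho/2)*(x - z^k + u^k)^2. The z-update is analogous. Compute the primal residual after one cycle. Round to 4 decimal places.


ADMM iteration with rho = 3.0, z^k = 1.8835, u^k = -0.6031
Step 1: x-update.
Minimize 2*x^2 + 1*x + (3.0/2)*(x - 1.8835 - 0.6031)^2
FOC: (2*2 + 3.0)*x = -1 + 3.0*(1.8835 + 0.6031)
x^{k+1} = 0.9228
Step 2: z-update.
Minimize 5*z^2 - 2*z + (3.0/2)*(0.9228 - z - 0.6031)^2
FOC: (2*5 + 3.0)*z = 2 + 3.0*(0.9228 - 0.6031)
z^{k+1} = 0.2276
Step 3: u-update.
u^{k+1} = -0.6031 + 0.9228 - 0.2276 = 0.0921
Step 4: Primal residual = |0.9228 - 0.2276| = 0.6952


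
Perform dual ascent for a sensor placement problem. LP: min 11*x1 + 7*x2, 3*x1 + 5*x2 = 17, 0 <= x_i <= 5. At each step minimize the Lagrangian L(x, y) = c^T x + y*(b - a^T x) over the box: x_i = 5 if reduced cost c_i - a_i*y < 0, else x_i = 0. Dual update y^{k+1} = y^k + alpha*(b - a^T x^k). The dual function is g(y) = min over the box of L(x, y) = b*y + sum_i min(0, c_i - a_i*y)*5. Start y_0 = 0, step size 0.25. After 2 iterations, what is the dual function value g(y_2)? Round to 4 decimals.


Dual ascent for LP: min 11*x1 + 7*x2, 3*x1 + 5*x2 = 17, 0 <= x_i <= 5
Step 1: y^k = 0.0, reduced costs: (11.0, 7.0)
  x^k = (0.0, 0.0), subgradient = b - a^T x = 17.0
  y^{k+1} = 0.0 + 0.25*17.0 = 4.25
Step 2: y^k = 4.25, reduced costs: (-1.75, -14.25)
  x^k = (5.0, 5.0), subgradient = b - a^T x = -23.0
  y^{k+1} = 4.25 + 0.25*-23.0 = -1.5
Dual objective at y_2 = -1.5: reduced costs (15.5, 14.5), box minimizer x = (0.0, 0.0)
g(y_2) = b*y + (c1 - a1*y)*x1 + (c2 - a2*y)*x2 = 17*(-1.5) + 15.5*0.0 + 14.5*0.0 = -25.5 + 0.0 + 0.0 = -25.5


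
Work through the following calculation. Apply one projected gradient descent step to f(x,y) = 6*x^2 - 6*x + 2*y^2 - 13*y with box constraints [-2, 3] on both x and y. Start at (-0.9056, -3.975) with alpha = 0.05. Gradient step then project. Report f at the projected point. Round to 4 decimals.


Step 1: Compute gradient at (-0.9056, -3.975).
grad_x = 2*6*-0.9056 - 6 = -16.8672
grad_y = 2*2*-3.975 - 13 = -28.9
Step 2: Gradient step.
x_raw = -0.9056 - 0.05*-16.8672 = -0.0622
y_raw = -3.975 - 0.05*-28.9 = -2.53
Step 3: Project onto [-2, 3].
x_proj = clip(-0.0622) = -0.0622
y_proj = clip(-2.53) = -2.0
Step 4: Evaluate f.
f(-0.0622, -2.0) = 34.3967


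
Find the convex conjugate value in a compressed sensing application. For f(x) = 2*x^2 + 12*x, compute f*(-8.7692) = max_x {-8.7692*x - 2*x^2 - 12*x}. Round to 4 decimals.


f*(y) = sup_x {y*x - a*x^2 - b*x} = sup_x {(y-b)*x - a*x^2}
FOC: (y - b) - 2a*x = 0 => x* = (y - b)/(2a)
x* = (-8.7692 - 12)/(2*2) = -5.1923
f*(-8.7692) = (y-b)^2/(4a) = (-8.7692 - 12)^2/(4*2)
= 431.3597/8 = 53.92


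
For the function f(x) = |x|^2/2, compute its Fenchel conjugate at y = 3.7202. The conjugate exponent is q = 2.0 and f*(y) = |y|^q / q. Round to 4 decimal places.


The conjugate exponent q satisfies 1/p + 1/q = 1.
p = 2, so q = 2/(2 - 1) = 2.0
|y|^q = 3.7202^2.0 = 13.8399
f*(3.7202) = 13.8399 / 2.0 = 6.9199


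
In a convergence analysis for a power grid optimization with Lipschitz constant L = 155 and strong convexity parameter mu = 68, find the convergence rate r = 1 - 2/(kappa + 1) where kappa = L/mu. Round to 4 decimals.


Step 1: Compute the condition number.
kappa = L/mu = 155/68 = 2.2794
Step 2: Compute the convergence rate.
r = 1 - 2/(kappa + 1) = 1 - 2*mu/(L + mu) = (L - mu)/(L + mu) = 87/223 = 0.3901


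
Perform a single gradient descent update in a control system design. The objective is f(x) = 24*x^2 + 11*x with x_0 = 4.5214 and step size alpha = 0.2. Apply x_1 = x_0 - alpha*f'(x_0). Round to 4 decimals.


We compute the gradient at x_0 and apply the update.
f'(x) = 48*x + 11
f'(4.5214) = 48*4.5214 + 11 = 228.0272
x_1 = 4.5214 - 0.2*228.0272 = -41.084


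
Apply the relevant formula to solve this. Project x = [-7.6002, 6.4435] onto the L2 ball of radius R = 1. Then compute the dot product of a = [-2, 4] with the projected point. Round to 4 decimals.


Step 1: Compute ||x|| (intermediates to 6 decimals).
||x|| = sqrt((-7.6002)^2 + 6.4435^2) = 9.964022
Step 2: Project.
Since ||x|| > R, scale = R/||x|| = 1/9.964022 = 0.100361, proj(x) = scale * x
proj(x) = [-0.762764, 0.646676]
Step 3: Dot product.
a^T * proj(x) = -2*(-0.762764) + 4*0.646676 = 4.1122


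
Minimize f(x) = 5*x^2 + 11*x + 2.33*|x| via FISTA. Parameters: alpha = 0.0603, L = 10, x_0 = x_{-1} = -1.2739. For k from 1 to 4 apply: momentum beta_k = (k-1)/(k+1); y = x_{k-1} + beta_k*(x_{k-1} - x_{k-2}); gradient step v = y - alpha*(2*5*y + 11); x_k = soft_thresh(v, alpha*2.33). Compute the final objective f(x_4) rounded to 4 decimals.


FISTA on f(x) = 5*x^2 + 11*x + 2.33*|x|
L = 10, alpha = 0.0603
Iteration 1: beta = 0.0, y = -1.2739 + 0.0*(-1.2739 + 1.2739) = -1.2739
  grad(y) = -1.739, v = y - alpha*grad = -1.169
  prox(v) = soft_thresh(-1.169, 0.1405) = -1.0285
Iteration 2: beta = 0.3333, y = -1.0285 + 0.3333*(-1.0285 + 1.2739) = -0.9468
  grad(y) = 1.5325, v = y - alpha*grad = -1.0392
  prox(v) = soft_thresh(-1.0392, 0.1405) = -0.8987
Iteration 3: beta = 0.5, y = -0.8987 + 0.5*(-0.8987 + 1.0285) = -0.8337
  grad(y) = 2.6628, v = y - alpha*grad = -0.9943
  prox(v) = soft_thresh(-0.9943, 0.1405) = -0.8538
Iteration 4: beta = 0.6, y = -0.8538 + 0.6*(-0.8538 + 0.8987) = -0.8269
  grad(y) = 2.7313, v = y - alpha*grad = -0.9916
  prox(v) = soft_thresh(-0.9916, 0.1405) = -0.8511
f(x_4) = 5*(-0.8511)^2 + 11*(-0.8511) + 2.33*|-0.8511| = -3.7572


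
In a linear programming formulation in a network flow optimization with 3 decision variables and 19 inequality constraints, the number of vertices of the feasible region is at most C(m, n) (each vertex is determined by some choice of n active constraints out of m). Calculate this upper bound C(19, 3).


Each vertex corresponds to some choice of n active constraints out of m, so the number of vertices is at most C(m, n) = m! / (n!(m-n)!).
m = 19, n = 3
Numerator: 19 * 18 * 17
Denominator: 3! = 6
C(19, 3) = 969


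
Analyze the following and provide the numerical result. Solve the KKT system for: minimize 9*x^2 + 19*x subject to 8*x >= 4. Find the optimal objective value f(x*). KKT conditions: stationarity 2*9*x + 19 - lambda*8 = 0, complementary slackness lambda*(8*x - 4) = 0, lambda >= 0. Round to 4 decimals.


Step 1: Try lambda = 0 (constraint inactive).
x_unc = -19/(2*9) = -1.0556
Check: 8*-1.0556 = -8.4448 < 4 -- violated!
Step 2: Constraint must be active: 8*x = 4
x* = 4/8 = 0.5
lambda = (2*9*0.5 + 19)/8 = 3.5
Step 3: Compute optimal value.
f(x*) = 9*0.5^2 + 19*0.5 = 11.75


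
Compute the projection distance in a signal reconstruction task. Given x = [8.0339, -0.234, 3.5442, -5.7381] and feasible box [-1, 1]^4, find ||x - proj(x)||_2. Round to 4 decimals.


Project each component onto [-1, 1].
clip(8.0339) = 1.0, clip(-0.234) = -0.234, clip(3.5442) = 1.0, clip(-5.7381) = -1.0
Projection = [1.0, -0.234, 1.0, -1.0]
Squared diffs: [49.4757, 0.0, 6.473, 22.4496]
Distance = sqrt(78.3983) = 8.8543


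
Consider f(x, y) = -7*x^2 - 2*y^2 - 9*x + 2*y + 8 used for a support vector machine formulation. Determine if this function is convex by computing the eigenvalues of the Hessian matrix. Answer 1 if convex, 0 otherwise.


The Hessian of f(x,y) = -7*x^2 - 2*y^2 - 9*x + 2*y + 8 is:
H = [[-14, 0], [0, -4]]
Trace = -14 - 4 = -18
Determinant = -14*-4 - (0)^2 = 56
Discriminant = (-18)^2 - 4*56 = 100.0
Eigenvalues: lambda_1 = -14.0, lambda_2 = -4.0
The function is not convex.

0


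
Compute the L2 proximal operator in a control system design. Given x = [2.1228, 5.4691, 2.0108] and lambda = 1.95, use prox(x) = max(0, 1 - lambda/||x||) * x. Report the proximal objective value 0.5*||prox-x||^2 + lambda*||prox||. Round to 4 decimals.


Step 1: Compute ||x||.
||x|| = 6.2017
Step 2: Compute scaling factor.
scale = max(0, 1 - 1.95/6.2017) = 0.6856
Step 3: prox(x) = [1.4553, 3.7494, 1.3785]
||prox(x)|| = 4.2517
Step 4: Proximal objective.
0.5*||prox-x||^2 = 1.9013
lambda*||prox|| = 8.2908
Total = 10.192


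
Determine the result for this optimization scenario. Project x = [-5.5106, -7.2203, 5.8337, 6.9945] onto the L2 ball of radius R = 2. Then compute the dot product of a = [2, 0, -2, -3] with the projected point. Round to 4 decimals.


Step 1: Compute ||x|| (intermediates to 6 decimals).
||x|| = sqrt((-5.5106)^2 + (-7.2203)^2 + 5.8337^2 + 6.9945^2) = 12.862913
Step 2: Project.
Since ||x|| > R, scale = R/||x|| = 2/12.862913 = 0.155486, proj(x) = scale * x
proj(x) = [-0.856821, -1.122656, 0.907059, 1.087547]
Step 3: Dot product.
a^T * proj(x) = 2*(-0.856821) + 0*(-1.122656) - 2*0.907059 - 3*1.087547 = -6.7904


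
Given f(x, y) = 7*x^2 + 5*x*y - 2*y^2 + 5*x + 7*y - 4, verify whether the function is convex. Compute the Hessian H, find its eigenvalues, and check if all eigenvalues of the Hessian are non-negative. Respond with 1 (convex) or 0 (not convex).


The Hessian of f(x,y) = 7*x^2 + 5*x*y - 2*y^2 + 5*x + 7*y - 4 is:
H = [[14, 5], [5, -4]]
Trace = 14 - 4 = 10
Determinant = 14*-4 - (5)^2 = -81
Discriminant = (10)^2 - 4*-81 = 424.0
Eigenvalues: lambda_1 = -5.2956, lambda_2 = 15.2956
The function is not convex.

0


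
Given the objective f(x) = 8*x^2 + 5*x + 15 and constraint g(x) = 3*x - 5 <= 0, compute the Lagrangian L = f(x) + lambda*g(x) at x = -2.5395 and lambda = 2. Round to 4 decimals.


Step 1: Evaluate f(x).
f(-2.5395) = 8*(-2.5395)^2 + 5*(-2.5395) + 15 = 53.895
Step 2: Evaluate g(x).
g(-2.5395) = 3*-2.5395 - 5 = -12.6185
Step 3: Compute Lagrangian.
L = 53.895 + 2*-12.6185 = 28.658


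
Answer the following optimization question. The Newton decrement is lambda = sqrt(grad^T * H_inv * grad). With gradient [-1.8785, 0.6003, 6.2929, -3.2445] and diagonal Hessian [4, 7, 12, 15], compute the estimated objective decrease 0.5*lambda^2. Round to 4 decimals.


Step 1: H is diagonal, so H^(-1) * g = [-0.4696, 0.0858, 0.5244, -0.2163].
Step 2: g^T H^(-1) g = sum_i g_i^2 / H_ii
  = (-1.8785)^2/4 + (0.6003)^2/7 + (6.2929)^2/12 + (-3.2445)^2/15
  = 0.8822 + 0.0515 + 3.3 + 0.7018 = 4.9355
Step 3: Objective decrease = 0.5 * g^T H^(-1) g = 2.4678


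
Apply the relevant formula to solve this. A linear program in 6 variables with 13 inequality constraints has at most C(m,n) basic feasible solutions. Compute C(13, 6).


Each vertex corresponds to some choice of n active constraints out of m, so the number of vertices is at most C(m, n) = m! / (n!(m-n)!).
m = 13, n = 6
Numerator: 13 * 12 * 11 * 10 * 9 * 8
Denominator: 6! = 720
C(13, 6) = 1716


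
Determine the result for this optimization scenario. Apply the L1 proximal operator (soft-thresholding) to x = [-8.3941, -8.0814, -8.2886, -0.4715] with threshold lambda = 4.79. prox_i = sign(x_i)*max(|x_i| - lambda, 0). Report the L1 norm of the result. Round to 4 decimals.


Soft-thresholding with lambda = 4.79:
prox(-8.3941) = sign(-8.3941)*max(|-8.3941| - 4.79, 0) = -3.6041
prox(-8.0814) = sign(-8.0814)*max(|-8.0814| - 4.79, 0) = -3.2914
prox(-8.2886) = sign(-8.2886)*max(|-8.2886| - 4.79, 0) = -3.4986
prox(-0.4715) = sign(-0.4715)*max(|-0.4715| - 4.79, 0) = 0.0
prox(x) = [-3.6041, -3.2914, -3.4986, 0.0]
||prox(x)||_1 = 3.6041 + 3.2914 + 3.4986 + 0.0 = 10.3941


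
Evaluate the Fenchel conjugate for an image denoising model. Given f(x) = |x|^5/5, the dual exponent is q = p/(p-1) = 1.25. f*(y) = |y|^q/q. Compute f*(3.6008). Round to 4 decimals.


The conjugate exponent q satisfies 1/p + 1/q = 1.
p = 5, so q = 5/(5 - 1) = 1.25
|y|^q = 3.6008^1.25 = 4.9602
f*(3.6008) = 4.9602 / 1.25 = 3.9682


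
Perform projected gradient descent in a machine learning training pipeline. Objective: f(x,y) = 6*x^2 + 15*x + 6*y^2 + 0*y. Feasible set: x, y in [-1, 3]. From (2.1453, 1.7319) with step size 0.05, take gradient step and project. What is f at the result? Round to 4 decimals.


Step 1: Compute gradient at (2.1453, 1.7319).
grad_x = 2*6*2.1453 + 15 = 40.7436
grad_y = 2*6*1.7319 + 0 = 20.7828
Step 2: Gradient step.
x_raw = 2.1453 - 0.05*40.7436 = 0.1081
y_raw = 1.7319 - 0.05*20.7828 = 0.6928
Step 3: Project onto [-1, 3].
x_proj = clip(0.1081) = 0.1081
y_proj = clip(0.6928) = 0.6928
Step 4: Evaluate f.
f(0.1081, 0.6928) = 4.5714


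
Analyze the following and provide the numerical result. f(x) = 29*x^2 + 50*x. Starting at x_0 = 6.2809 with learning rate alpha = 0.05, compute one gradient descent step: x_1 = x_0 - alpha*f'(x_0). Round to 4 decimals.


We compute the gradient at x_0 and apply the update.
f'(x) = 58*x + 50
f'(6.2809) = 58*6.2809 + 50 = 414.2922
x_1 = 6.2809 - 0.05*414.2922 = -14.4337


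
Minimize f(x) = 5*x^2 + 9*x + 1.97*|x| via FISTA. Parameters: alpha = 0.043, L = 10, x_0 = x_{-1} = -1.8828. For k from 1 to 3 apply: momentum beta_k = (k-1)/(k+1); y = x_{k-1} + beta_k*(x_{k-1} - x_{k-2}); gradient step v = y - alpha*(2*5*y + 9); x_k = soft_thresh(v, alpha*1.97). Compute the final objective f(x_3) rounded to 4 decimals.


FISTA on f(x) = 5*x^2 + 9*x + 1.97*|x|
L = 10, alpha = 0.043
Iteration 1: beta = 0.0, y = -1.8828 + 0.0*(-1.8828 + 1.8828) = -1.8828
  grad(y) = -9.828, v = y - alpha*grad = -1.4602
  prox(v) = soft_thresh(-1.4602, 0.0847) = -1.3755
Iteration 2: beta = 0.3333, y = -1.3755 + 0.3333*(-1.3755 + 1.8828) = -1.2064
  grad(y) = -3.0638, v = y - alpha*grad = -1.0746
  prox(v) = soft_thresh(-1.0746, 0.0847) = -0.9899
Iteration 3: beta = 0.5, y = -0.9899 + 0.5*(-0.9899 + 1.3755) = -0.7971
  grad(y) = 1.0285, v = y - alpha*grad = -0.8414
  prox(v) = soft_thresh(-0.8414, 0.0847) = -0.7567
f(x_3) = 5*(-0.7567)^2 + 9*(-0.7567) + 1.97*|-0.7567| = -2.4566


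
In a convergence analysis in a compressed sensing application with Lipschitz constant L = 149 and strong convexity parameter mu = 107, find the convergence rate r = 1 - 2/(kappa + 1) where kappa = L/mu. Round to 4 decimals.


Step 1: Compute the condition number.
kappa = L/mu = 149/107 = 1.3925
Step 2: Compute the convergence rate.
r = 1 - 2/(kappa + 1) = 1 - 2*mu/(L + mu) = (L - mu)/(L + mu) = 42/256 = 0.1641


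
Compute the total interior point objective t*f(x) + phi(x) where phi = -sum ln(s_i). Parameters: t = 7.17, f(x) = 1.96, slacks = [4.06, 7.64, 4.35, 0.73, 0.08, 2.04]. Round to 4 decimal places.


Step 1: Compute log-barrier.
ln values: [1.4012, 2.0334, 1.4702, -0.3147, -2.5257, 0.7129]
phi = -(1.4012 + 2.0334 + 1.4702 - 0.3147 - 2.5257 + 0.7129) = -2.7773
Step 2: Compute augmented objective.
t*f(x) = 7.17*1.96 = 14.0532
Total = 14.0532 - 2.7773 = 11.2759


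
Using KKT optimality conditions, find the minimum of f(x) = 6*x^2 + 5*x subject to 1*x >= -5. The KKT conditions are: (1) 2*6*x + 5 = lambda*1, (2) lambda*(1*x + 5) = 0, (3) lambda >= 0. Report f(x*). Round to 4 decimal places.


Step 1: Try lambda = 0 (constraint inactive).
Stationarity: 2*6*x + 5 = 0
x* = -5/(2*6) = -5/12 = -0.4167 (rounded; the exact value -5/12 is used below)
Check constraint: 1*-0.4167 = -0.4167 >= -5 -- satisfied.
Step 2: Compute optimal value.
f(x*) = 6*(-5/12)^2 + 5*(-5/12) = -1.0417


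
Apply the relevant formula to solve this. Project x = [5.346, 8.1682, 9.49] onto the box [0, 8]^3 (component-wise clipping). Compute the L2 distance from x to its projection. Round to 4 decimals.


Project each component onto [0, 8].
clip(5.346) = 5.346, clip(8.1682) = 8.0, clip(9.49) = 8.0
Projection = [5.346, 8.0, 8.0]
Squared diffs: [0.0, 0.0283, 2.2201]
Distance = sqrt(2.2484) = 1.4995


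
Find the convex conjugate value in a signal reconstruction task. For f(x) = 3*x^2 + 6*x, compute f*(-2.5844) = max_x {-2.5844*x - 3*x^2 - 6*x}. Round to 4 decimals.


f*(y) = sup_x {y*x - a*x^2 - b*x} = sup_x {(y-b)*x - a*x^2}
FOC: (y - b) - 2a*x = 0 => x* = (y - b)/(2a)
x* = (-2.5844 - 6)/(2*3) = -1.4307
f*(-2.5844) = (y-b)^2/(4a) = (-2.5844 - 6)^2/(4*3)
= 73.6919/12 = 6.141


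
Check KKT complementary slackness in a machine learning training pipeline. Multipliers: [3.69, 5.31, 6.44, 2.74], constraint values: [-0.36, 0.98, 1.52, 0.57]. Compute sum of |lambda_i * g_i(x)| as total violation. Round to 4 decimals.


KKT complementary slackness check:
lambda_1 * g_1 = 3.69 * -0.36 = -1.3284
lambda_2 * g_2 = 5.31 * 0.98 = 5.2038
lambda_3 * g_3 = 6.44 * 1.52 = 9.7888
lambda_4 * g_4 = 2.74 * 0.57 = 1.5618
Total violation = 1.3284 + 5.2038 + 9.7888 + 1.5618 = 17.8828


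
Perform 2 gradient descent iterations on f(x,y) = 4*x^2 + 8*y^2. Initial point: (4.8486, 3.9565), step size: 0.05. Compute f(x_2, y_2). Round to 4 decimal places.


Gradient descent on f(x,y) = 4*x^2 + 8*y^2.
Starting point: (4.8486, 3.9565), alpha = 0.05
Step 1: grad_x = 2*4*4.8486 = 38.7888, grad_y = 2*8*3.9565 = 63.304
  x_1 = 4.8486 - 0.05*38.7888 = 2.9092
  y_1 = 3.9565 - 0.05*63.304 = 0.7913
Step 2: grad_x = 2*4*2.9092 = 23.2733, grad_y = 2*8*0.7913 = 12.6608
  x_2 = 2.9092 - 0.05*23.2733 = 1.7455
  y_2 = 0.7913 - 0.05*12.6608 = 0.1583
f(1.7455, 0.1583) = 4*1.7455^2 + 8*0.1583^2 = 12.3874


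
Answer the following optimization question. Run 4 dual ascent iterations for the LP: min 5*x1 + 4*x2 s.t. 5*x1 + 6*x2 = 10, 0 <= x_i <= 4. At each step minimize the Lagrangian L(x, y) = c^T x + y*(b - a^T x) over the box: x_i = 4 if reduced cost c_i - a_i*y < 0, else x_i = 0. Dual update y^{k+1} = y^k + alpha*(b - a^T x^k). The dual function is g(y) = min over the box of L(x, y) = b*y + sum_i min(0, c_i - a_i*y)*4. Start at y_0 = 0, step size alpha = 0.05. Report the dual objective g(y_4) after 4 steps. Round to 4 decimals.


Dual ascent for LP: min 5*x1 + 4*x2, 5*x1 + 6*x2 = 10, 0 <= x_i <= 4
Step 1: y^k = 0.0, reduced costs: (5.0, 4.0)
  x^k = (0.0, 0.0), subgradient = b - a^T x = 10.0
  y^{k+1} = 0.0 + 0.05*10.0 = 0.5
Step 2: y^k = 0.5, reduced costs: (2.5, 1.0)
  x^k = (0.0, 0.0), subgradient = b - a^T x = 10.0
  y^{k+1} = 0.5 + 0.05*10.0 = 1.0
Step 3: y^k = 1.0, reduced costs: (0.0, -2.0)
  x^k = (0.0, 4.0), subgradient = b - a^T x = -14.0
  y^{k+1} = 1.0 + 0.05*-14.0 = 0.3
Step 4: y^k = 0.3, reduced costs: (3.5, 2.2)
  x^k = (0.0, 0.0), subgradient = b - a^T x = 10.0
  y^{k+1} = 0.3 + 0.05*10.0 = 0.8
Dual objective at y_4 = 0.8: reduced costs (1.0, -0.8), box minimizer x = (0.0, 4.0)
g(y_4) = b*y + (c1 - a1*y)*x1 + (c2 - a2*y)*x2 = 10*0.8 + 1.0*0.0 + (-0.8)*4.0 = 8.0 + 0.0 - 3.2 = 4.8


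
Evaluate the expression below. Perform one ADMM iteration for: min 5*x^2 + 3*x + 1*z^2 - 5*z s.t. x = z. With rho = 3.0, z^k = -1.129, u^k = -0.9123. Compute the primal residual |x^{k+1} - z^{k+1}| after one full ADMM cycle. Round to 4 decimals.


ADMM iteration with rho = 3.0, z^k = -1.129, u^k = -0.9123
Step 1: x-update.
Minimize 5*x^2 + 3*x + (3.0/2)*(x + 1.129 - 0.9123)^2
FOC: (2*5 + 3.0)*x = -3 + 3.0*(-1.129 + 0.9123)
x^{k+1} = -0.2808
Step 2: z-update.
Minimize 1*z^2 - 5*z + (3.0/2)*(-0.2808 - z - 0.9123)^2
FOC: (2*1 + 3.0)*z = 5 + 3.0*(-0.2808 - 0.9123)
z^{k+1} = 0.2842
Step 3: u-update.
u^{k+1} = -0.9123 - 0.2808 - 0.2842 = -1.4772
Step 4: Primal residual = |-0.2808 - 0.2842| = 0.5649


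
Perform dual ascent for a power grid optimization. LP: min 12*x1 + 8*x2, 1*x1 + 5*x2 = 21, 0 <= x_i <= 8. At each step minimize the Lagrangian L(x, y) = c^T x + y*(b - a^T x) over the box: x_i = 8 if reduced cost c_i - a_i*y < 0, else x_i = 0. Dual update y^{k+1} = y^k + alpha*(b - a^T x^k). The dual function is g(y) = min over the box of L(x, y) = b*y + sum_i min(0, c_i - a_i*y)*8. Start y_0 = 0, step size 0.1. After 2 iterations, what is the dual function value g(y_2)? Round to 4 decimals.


Dual ascent for LP: min 12*x1 + 8*x2, 1*x1 + 5*x2 = 21, 0 <= x_i <= 8
Step 1: y^k = 0.0, reduced costs: (12.0, 8.0)
  x^k = (0.0, 0.0), subgradient = b - a^T x = 21.0
  y^{k+1} = 0.0 + 0.1*21.0 = 2.1
Step 2: y^k = 2.1, reduced costs: (9.9, -2.5)
  x^k = (0.0, 8.0), subgradient = b - a^T x = -19.0
  y^{k+1} = 2.1 + 0.1*-19.0 = 0.2
Dual objective at y_2 = 0.2: reduced costs (11.8, 7.0), box minimizer x = (0.0, 0.0)
g(y_2) = b*y + (c1 - a1*y)*x1 + (c2 - a2*y)*x2 = 21*0.2 + 11.8*0.0 + 7.0*0.0 = 4.2 + 0.0 + 0.0 = 4.2


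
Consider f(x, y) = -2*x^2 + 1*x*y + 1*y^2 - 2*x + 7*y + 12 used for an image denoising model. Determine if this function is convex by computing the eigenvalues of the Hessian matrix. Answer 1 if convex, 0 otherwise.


The Hessian of f(x,y) = -2*x^2 + 1*x*y + 1*y^2 - 2*x + 7*y + 12 is:
H = [[-4, 1], [1, 2]]
Trace = -4 + 2 = -2
Determinant = -4*2 - (1)^2 = -9
Discriminant = (-2)^2 - 4*-9 = 40.0
Eigenvalues: lambda_1 = -4.1623, lambda_2 = 2.1623
The function is not convex.

0


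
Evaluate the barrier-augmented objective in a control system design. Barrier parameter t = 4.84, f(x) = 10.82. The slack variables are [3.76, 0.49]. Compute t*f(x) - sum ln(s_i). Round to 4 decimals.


Step 1: Compute log-barrier.
ln values: [1.3244, -0.7133]
phi = -(1.3244 - 0.7133) = -0.6111
Step 2: Compute augmented objective.
t*f(x) = 4.84*10.82 = 52.3688
Total = 52.3688 - 0.6111 = 51.7577


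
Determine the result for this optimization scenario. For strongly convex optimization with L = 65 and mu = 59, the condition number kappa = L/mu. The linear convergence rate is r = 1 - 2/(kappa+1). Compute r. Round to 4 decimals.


Step 1: Compute the condition number.
kappa = L/mu = 65/59 = 1.1017
Step 2: Compute the convergence rate.
r = 1 - 2/(kappa + 1) = 1 - 2*mu/(L + mu) = (L - mu)/(L + mu) = 6/124 = 0.0484


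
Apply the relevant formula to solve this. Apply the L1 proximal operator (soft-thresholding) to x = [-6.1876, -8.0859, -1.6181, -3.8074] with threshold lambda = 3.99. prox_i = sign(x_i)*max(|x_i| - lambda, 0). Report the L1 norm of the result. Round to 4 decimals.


Soft-thresholding with lambda = 3.99:
prox(-6.1876) = sign(-6.1876)*max(|-6.1876| - 3.99, 0) = -2.1976
prox(-8.0859) = sign(-8.0859)*max(|-8.0859| - 3.99, 0) = -4.0959
prox(-1.6181) = sign(-1.6181)*max(|-1.6181| - 3.99, 0) = 0.0
prox(-3.8074) = sign(-3.8074)*max(|-3.8074| - 3.99, 0) = 0.0
prox(x) = [-2.1976, -4.0959, 0.0, 0.0]
||prox(x)||_1 = 2.1976 + 4.0959 + 0.0 + 0.0 = 6.2935


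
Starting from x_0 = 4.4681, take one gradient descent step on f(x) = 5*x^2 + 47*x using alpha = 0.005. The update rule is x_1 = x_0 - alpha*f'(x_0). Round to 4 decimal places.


We compute the gradient at x_0 and apply the update.
f'(x) = 10*x + 47
f'(4.4681) = 10*4.4681 + 47 = 91.681
x_1 = 4.4681 - 0.005*91.681 = 4.0097


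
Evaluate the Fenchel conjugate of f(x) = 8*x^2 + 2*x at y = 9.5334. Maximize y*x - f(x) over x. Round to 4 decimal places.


f*(y) = sup_x {y*x - a*x^2 - b*x} = sup_x {(y-b)*x - a*x^2}
FOC: (y - b) - 2a*x = 0 => x* = (y - b)/(2a)
x* = (9.5334 - 2)/(2*8) = 0.4708
f*(9.5334) = (y-b)^2/(4a) = (9.5334 - 2)^2/(4*8)
= 56.7521/32 = 1.7735


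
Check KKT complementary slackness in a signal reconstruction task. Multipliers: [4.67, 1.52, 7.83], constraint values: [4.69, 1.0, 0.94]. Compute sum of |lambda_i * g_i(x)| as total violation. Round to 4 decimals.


KKT complementary slackness check:
lambda_1 * g_1 = 4.67 * 4.69 = 21.9023
lambda_2 * g_2 = 1.52 * 1.0 = 1.52
lambda_3 * g_3 = 7.83 * 0.94 = 7.3602
Total violation = 21.9023 + 1.52 + 7.3602 = 30.7825


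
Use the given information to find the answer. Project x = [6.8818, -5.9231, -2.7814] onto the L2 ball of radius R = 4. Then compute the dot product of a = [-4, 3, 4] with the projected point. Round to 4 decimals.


Step 1: Compute ||x|| (intermediates to 6 decimals).
||x|| = sqrt(6.8818^2 + (-5.9231)^2 + (-2.7814)^2) = 9.496235
Step 2: Project.
Since ||x|| > R, scale = R/||x|| = 4/9.496235 = 0.42122, proj(x) = scale * x
proj(x) = [2.898752, -2.494928, -1.171581]
Step 3: Dot product.
a^T * proj(x) = -4*2.898752 + 3*(-2.494928) + 4*(-1.171581) = -23.7661


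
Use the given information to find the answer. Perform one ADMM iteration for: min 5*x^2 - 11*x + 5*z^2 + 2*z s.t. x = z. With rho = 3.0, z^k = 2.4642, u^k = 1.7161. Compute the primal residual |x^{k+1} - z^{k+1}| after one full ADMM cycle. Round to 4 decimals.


ADMM iteration with rho = 3.0, z^k = 2.4642, u^k = 1.7161
Step 1: x-update.
Minimize 5*x^2 - 11*x + (3.0/2)*(x - 2.4642 + 1.7161)^2
FOC: (2*5 + 3.0)*x = 11 + 3.0*(2.4642 - 1.7161)
x^{k+1} = 1.0188
Step 2: z-update.
Minimize 5*z^2 + 2*z + (3.0/2)*(1.0188 - z + 1.7161)^2
FOC: (2*5 + 3.0)*z = -2 + 3.0*(1.0188 + 1.7161)
z^{k+1} = 0.4773
Step 3: u-update.
u^{k+1} = 1.7161 + 1.0188 - 0.4773 = 2.2576
Step 4: Primal residual = |1.0188 - 0.4773| = 0.5415


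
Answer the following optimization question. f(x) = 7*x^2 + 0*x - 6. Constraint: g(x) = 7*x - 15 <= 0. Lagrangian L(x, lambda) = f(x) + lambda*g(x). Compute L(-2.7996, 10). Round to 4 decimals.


Step 1: Evaluate f(x).
f(-2.7996) = 7*(-2.7996)^2 + 0*(-2.7996) - 6 = 48.8643
Step 2: Evaluate g(x).
g(-2.7996) = 7*-2.7996 - 15 = -34.5972
Step 3: Compute Lagrangian.
L = 48.8643 + 10*-34.5972 = -297.1077


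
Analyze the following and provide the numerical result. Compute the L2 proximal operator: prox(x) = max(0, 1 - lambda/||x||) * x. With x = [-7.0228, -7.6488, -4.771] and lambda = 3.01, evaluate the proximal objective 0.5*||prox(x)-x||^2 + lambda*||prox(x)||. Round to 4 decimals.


Step 1: Compute ||x||.
||x|| = 11.4274
Step 2: Compute scaling factor.
scale = max(0, 1 - 3.01/11.4274) = 0.7366
Step 3: prox(x) = [-5.173, -5.6341, -3.5143]
||prox(x)|| = 8.4174
Step 4: Proximal objective.
0.5*||prox-x||^2 = 4.5301
lambda*||prox|| = 25.3364
Total = 29.8665


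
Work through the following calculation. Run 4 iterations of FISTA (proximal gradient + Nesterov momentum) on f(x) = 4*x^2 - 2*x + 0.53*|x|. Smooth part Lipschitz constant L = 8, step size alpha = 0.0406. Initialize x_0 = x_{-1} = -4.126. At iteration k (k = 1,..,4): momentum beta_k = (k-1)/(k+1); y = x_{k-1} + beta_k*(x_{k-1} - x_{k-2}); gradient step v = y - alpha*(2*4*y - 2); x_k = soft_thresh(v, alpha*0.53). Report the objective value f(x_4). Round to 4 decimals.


FISTA on f(x) = 4*x^2 - 2*x + 0.53*|x|
L = 8, alpha = 0.0406
Iteration 1: beta = 0.0, y = -4.126 + 0.0*(-4.126 + 4.126) = -4.126
  grad(y) = -35.008, v = y - alpha*grad = -2.7047
  prox(v) = soft_thresh(-2.7047, 0.0215) = -2.6832
Iteration 2: beta = 0.3333, y = -2.6832 + 0.3333*(-2.6832 + 4.126) = -2.2022
  grad(y) = -19.6177, v = y - alpha*grad = -1.4057
  prox(v) = soft_thresh(-1.4057, 0.0215) = -1.3842
Iteration 3: beta = 0.5, y = -1.3842 + 0.5*(-1.3842 + 2.6832) = -0.7347
  grad(y) = -7.8779, v = y - alpha*grad = -0.4149
  prox(v) = soft_thresh(-0.4149, 0.0215) = -0.3934
Iteration 4: beta = 0.6, y = -0.3934 + 0.6*(-0.3934 + 1.3842) = 0.2011
  grad(y) = -0.391, v = y - alpha*grad = 0.217
  prox(v) = soft_thresh(0.217, 0.0215) = 0.1955
f(x_4) = 4*0.1955^2 - 2*0.1955 + 0.53*|0.1955| = -0.1345


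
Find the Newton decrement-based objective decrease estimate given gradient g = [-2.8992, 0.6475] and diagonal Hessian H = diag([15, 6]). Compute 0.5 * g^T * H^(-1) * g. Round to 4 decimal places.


Step 1: H is diagonal, so H^(-1) * g = [-0.1933, 0.1079].
Step 2: g^T H^(-1) g = sum_i g_i^2 / H_ii
  = (-2.8992)^2/15 + (0.6475)^2/6
  = 0.5604 + 0.0699 = 0.6302
Step 3: Objective decrease = 0.5 * g^T H^(-1) g = 0.3151


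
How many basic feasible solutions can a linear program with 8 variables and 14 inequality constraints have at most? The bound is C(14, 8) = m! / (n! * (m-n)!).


Each vertex corresponds to some choice of n active constraints out of m, so the number of vertices is at most C(m, n) = m! / (n!(m-n)!).
m = 14, n = 8
Numerator: 14 * 13 * 12 * 11 * 10 * 9 * 8 * 7
Denominator: 8! = 40320
C(14, 8) = 3003


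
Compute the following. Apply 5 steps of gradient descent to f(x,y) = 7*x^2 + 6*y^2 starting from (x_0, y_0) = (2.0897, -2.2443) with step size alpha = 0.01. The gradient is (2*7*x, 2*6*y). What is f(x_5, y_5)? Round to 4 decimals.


Gradient descent on f(x,y) = 7*x^2 + 6*y^2.
Starting point: (2.0897, -2.2443), alpha = 0.01
Step 1: grad_x = 2*7*2.0897 = 29.2558, grad_y = 2*6*-2.2443 = -26.9316
  x_1 = 2.0897 - 0.01*29.2558 = 1.7971
  y_1 = -2.2443 - 0.01*-26.9316 = -1.975
Step 2: grad_x = 2*7*1.7971 = 25.16, grad_y = 2*6*-1.975 = -23.6998
  x_2 = 1.7971 - 0.01*25.16 = 1.5455
  y_2 = -1.975 - 0.01*-23.6998 = -1.738
Step 3: grad_x = 2*7*1.5455 = 21.6376, grad_y = 2*6*-1.738 = -20.8558
  x_3 = 1.5455 - 0.01*21.6376 = 1.3292
  y_3 = -1.738 - 0.01*-20.8558 = -1.5294
Step 4: grad_x = 2*7*1.3292 = 18.6083, grad_y = 2*6*-1.5294 = -18.3531
  x_4 = 1.3292 - 0.01*18.6083 = 1.1431
  y_4 = -1.5294 - 0.01*-18.3531 = -1.3459
Step 5: grad_x = 2*7*1.1431 = 16.0032, grad_y = 2*6*-1.3459 = -16.1508
  x_5 = 1.1431 - 0.01*16.0032 = 0.9831
  y_5 = -1.3459 - 0.01*-16.1508 = -1.1844
f(0.9831, -1.1844) = 7*0.9831^2 + 6*(-1.1844)^2 = 15.1814


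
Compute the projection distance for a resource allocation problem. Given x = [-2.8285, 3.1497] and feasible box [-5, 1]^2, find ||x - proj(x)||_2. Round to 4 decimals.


Project each component onto [-5, 1].
clip(-2.8285) = -2.8285, clip(3.1497) = 1.0
Projection = [-2.8285, 1.0]
Squared diffs: [0.0, 4.6212]
Distance = sqrt(4.6212) = 2.1497


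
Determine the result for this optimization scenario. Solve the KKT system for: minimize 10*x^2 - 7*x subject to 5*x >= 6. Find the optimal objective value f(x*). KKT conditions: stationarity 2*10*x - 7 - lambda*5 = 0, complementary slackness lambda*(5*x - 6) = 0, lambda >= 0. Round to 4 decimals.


Step 1: Try lambda = 0 (constraint inactive).
x_unc = 7/(2*10) = 0.35
Check: 5*0.35 = 1.75 < 6 -- violated!
Step 2: Constraint must be active: 5*x = 6
x* = 6/5 = 1.2
lambda = (2*10*1.2 - 7)/5 = 3.4
Step 3: Compute optimal value.
f(x*) = 10*1.2^2 - 7*1.2 = 6.0


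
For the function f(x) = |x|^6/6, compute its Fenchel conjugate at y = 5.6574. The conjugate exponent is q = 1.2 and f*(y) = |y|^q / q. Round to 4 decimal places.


The conjugate exponent q satisfies 1/p + 1/q = 1.
p = 6, so q = 6/(6 - 1) = 1.2
|y|^q = 5.6574^1.2 = 8.0009
f*(5.6574) = 8.0009 / 1.2 = 6.6674


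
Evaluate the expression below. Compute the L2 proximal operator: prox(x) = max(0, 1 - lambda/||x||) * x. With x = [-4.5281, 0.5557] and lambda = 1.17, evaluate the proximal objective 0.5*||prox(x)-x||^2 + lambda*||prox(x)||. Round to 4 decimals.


Step 1: Compute ||x||.
||x|| = 4.5621
Step 2: Compute scaling factor.
scale = max(0, 1 - 1.17/4.5621) = 0.7435
Step 3: prox(x) = [-3.3668, 0.4132]
||prox(x)|| = 3.3921
Step 4: Proximal objective.
0.5*||prox-x||^2 = 0.6845
lambda*||prox|| = 3.9688
Total = 4.6532


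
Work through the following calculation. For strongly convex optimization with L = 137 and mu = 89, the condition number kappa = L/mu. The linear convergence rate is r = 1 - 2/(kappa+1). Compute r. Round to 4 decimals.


Step 1: Compute the condition number.
kappa = L/mu = 137/89 = 1.5393
Step 2: Compute the convergence rate.
r = 1 - 2/(kappa + 1) = 1 - 2*mu/(L + mu) = (L - mu)/(L + mu) = 48/226 = 0.2124


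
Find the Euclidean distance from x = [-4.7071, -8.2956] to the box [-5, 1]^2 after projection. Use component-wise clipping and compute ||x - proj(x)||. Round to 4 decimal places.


Project each component onto [-5, 1].
clip(-4.7071) = -4.7071, clip(-8.2956) = -5.0
Projection = [-4.7071, -5.0]
Squared diffs: [0.0, 10.861]
Distance = sqrt(10.861) = 3.2956


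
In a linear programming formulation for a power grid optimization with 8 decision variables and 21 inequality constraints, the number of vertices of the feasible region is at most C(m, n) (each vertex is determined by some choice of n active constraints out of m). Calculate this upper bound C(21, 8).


Each vertex corresponds to some choice of n active constraints out of m, so the number of vertices is at most C(m, n) = m! / (n!(m-n)!).
m = 21, n = 8
Numerator: 21 * 20 * 19 * 18 * 17 * 16 * 15 * 14
Denominator: 8! = 40320
C(21, 8) = 203490


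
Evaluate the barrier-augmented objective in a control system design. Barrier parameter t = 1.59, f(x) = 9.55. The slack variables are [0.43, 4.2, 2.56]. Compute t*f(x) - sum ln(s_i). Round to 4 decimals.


Step 1: Compute log-barrier.
ln values: [-0.844, 1.4351, 0.94]
phi = -(-0.844 + 1.4351 + 0.94) = -1.5311
Step 2: Compute augmented objective.
t*f(x) = 1.59*9.55 = 15.1845
Total = 15.1845 - 1.5311 = 13.6534
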